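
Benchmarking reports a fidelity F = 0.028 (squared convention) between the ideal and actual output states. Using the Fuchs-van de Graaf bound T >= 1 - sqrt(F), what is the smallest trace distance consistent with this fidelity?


Fuchs-van de Graaf (squared-fidelity convention): 1 - sqrt(F) <= T <= sqrt(1 - F).
Lower bound: T >= 1 - sqrt(F)
sqrt(F) = sqrt(0.028) = 0.1673
T >= 1 - 0.1673
T >= 0.8327

0.8327


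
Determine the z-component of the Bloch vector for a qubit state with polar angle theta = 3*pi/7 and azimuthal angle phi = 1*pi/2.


theta = 1.3464, phi = 1.5708
r_z = cos(theta) = 0.2225

0.2225


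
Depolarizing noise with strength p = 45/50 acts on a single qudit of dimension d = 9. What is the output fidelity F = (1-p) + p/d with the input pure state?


F = (1-p) + p/d
= (1 - 0.9000) + 0.9000/9
= 0.1000 + 0.1000
= 0.2000

0.2000


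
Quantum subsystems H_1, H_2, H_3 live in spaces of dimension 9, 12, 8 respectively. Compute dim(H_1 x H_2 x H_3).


dim(H_1 x H_2 x H_3) = 9 * 12 * 8
= 108 * 8
= 864

864


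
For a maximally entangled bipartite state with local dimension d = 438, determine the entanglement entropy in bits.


For a maximally entangled state in d x d:
S = log2(d) = log2(438)
= 8.7748

8.7748


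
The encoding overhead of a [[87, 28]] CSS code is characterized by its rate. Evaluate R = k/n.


Code rate R = k/n
= 28/87
= 0.3218

0.3218


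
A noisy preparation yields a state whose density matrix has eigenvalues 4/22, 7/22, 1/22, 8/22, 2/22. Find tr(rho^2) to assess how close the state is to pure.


tr(rho^2) = sum of eigenvalues squared
= (4/22)^2 + (7/22)^2 + (1/22)^2 + (8/22)^2 + (2/22)^2
= (16 + 49 + 1 + 64 + 4) / 484
= 134/484
= 0.2769

0.2769


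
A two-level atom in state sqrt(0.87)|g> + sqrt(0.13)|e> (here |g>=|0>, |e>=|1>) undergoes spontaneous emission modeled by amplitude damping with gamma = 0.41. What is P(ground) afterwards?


For amplitude damping with parameter gamma on state sqrt(a)|0> + sqrt(b)|1>:
alpha^2 = 0.87, beta^2 = 0.13
P(|0>) = alpha^2 + gamma * beta^2
= 0.87 + 0.41 * 0.13
= 0.87 + 0.0533
= 0.9233

0.9233


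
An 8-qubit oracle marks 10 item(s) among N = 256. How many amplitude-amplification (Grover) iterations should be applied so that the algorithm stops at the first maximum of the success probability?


After j Grover iterations the success probability is P(j) = sin^2((2j+1)*theta), where sin(theta) = sqrt(k/N).
N = 2^8 = 256, k = 10
sin(theta) = sqrt(k/N) = 0.1976423538
theta = arcsin(sqrt(k/N)) = 0.1989522465 rad
P(j) reaches its first maximum when (2j+1)*theta is as close as possible to pi/2, i.e. j = round(pi/(4*theta) - 1/2).
pi/(4*theta) - 1/2 = 3.4477
(For comparison, the common estimate pi/4 * sqrt(N/k) = 3.9738; the exact maximiser is used here.)
Optimal iterations = 3

3


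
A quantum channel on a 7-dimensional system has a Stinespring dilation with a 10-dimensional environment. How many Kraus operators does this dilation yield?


Tracing out the environment in an orthonormal basis {|i>_E} gives Kraus operators K_i = <i|_E U |0>_E.
Number of Kraus operators = dim(H_env) = d_env
= 10

10


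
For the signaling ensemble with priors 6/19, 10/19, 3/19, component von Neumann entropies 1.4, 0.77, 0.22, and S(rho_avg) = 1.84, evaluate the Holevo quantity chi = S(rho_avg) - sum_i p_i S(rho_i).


chi = S(rho) - sum_i p_i * S(rho_i)
Weighted entropy = 6/19 * 1.4 + 10/19 * 0.77 + 3/19 * 0.22
= 0.8821
chi = 1.84 - 0.8821
= 0.9579

0.9579


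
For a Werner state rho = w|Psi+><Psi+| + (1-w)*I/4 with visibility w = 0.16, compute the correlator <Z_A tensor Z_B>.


|Psi+> = (|01> + |10>)/sqrt(2)
For the pure Bell state, <Z_A Z_B> = -1 (Bell-state Pauli correlator).
The maximally-mixed part I/4 has tr(I/4 * P tensor P) = 0 for any traceless Pauli P.
So <Z_A Z_B>_rho = w * (-1) + (1 - w) * 0
= 0.16 * (-1)
= -0.1600

-0.1600


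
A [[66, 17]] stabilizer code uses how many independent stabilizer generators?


For an [[n,k]] stabilizer code:
Number of stabilizer generators = n - k
= 66 - 17
= 49

49


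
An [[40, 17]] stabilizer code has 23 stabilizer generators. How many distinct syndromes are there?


Each stabilizer generator gives a binary (+1 or -1) measurement outcome.
With 23 independent generators:
Total syndromes = 2^23
= 8388608

8388608


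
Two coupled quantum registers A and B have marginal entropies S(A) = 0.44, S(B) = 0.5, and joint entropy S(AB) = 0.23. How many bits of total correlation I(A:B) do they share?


I(A:B) = S(A) + S(B) - S(AB)
= 0.44 + 0.5 - 0.23
= 0.7100

0.7100


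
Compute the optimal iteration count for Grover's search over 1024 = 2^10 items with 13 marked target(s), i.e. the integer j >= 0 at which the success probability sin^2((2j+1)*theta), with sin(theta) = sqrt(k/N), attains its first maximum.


After j Grover iterations the success probability is P(j) = sin^2((2j+1)*theta), where sin(theta) = sqrt(k/N).
N = 2^10 = 1024, k = 13
sin(theta) = sqrt(k/N) = 0.1126734774
theta = arcsin(sqrt(k/N)) = 0.1129132539 rad
P(j) reaches its first maximum when (2j+1)*theta is as close as possible to pi/2, i.e. j = round(pi/(4*theta) - 1/2).
pi/(4*theta) - 1/2 = 6.4558
(For comparison, the common estimate pi/4 * sqrt(N/k) = 6.9706; the exact maximiser is used here.)
Optimal iterations = 6

6


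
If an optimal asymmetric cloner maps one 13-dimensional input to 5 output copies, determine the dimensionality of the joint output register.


Output space = H^(tensor 5) where dim(H) = 13
dim = 13^5
= 169 (after 2 factors)
= 2197 (after 3 factors)
= 28561 (after 4 factors)
= 371293 (after 5 factors)
= 371293

371293


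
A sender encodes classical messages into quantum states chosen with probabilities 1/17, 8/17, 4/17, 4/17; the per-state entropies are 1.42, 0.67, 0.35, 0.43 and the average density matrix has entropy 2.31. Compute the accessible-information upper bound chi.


chi = S(rho) - sum_i p_i * S(rho_i)
Weighted entropy = 1/17 * 1.42 + 8/17 * 0.67 + 4/17 * 0.35 + 4/17 * 0.43
= 0.5824
chi = 2.31 - 0.5824
= 1.7276

1.7276


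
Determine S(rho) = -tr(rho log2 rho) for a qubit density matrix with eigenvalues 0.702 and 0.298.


S = -p*log2(p) - (1-p)*log2(1-p)
p = 0.7020, 1-p = 0.2980
= -0.7020 * log2(0.7020) - 0.2980 * log2(0.2980)
= -(-0.3583) - (-0.5205)
= 0.8788

0.8788


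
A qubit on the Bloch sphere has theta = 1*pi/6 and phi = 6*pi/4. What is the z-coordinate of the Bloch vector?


theta = 0.5236, phi = 4.7124
r_z = cos(theta) = 0.8660

0.8660


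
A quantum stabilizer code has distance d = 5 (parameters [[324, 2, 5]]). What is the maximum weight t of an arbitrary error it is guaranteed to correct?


Code parameters: [[324, 2, 5]], distance d = 5.
Number of correctable errors = floor((d-1)/2)
= floor((5 - 1)/2)
= floor(4/2)
= 2

2


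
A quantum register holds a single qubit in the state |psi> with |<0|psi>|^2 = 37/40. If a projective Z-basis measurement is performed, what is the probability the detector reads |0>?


|alpha|^2 = 37/40 = 0.9250
|beta|^2 = 1 - 37/40 = 3/40 = 0.0750
P(|0>) = |alpha|^2 = 0.9250

0.9250


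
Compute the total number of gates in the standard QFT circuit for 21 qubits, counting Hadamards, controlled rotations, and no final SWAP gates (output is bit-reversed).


Hadamard gates: 21
Controlled rotations: n*(n-1)/2 = 21*20/2 = 210
SWAP gates: 0 (omitted)
Total = 21 + 210
= 231

231


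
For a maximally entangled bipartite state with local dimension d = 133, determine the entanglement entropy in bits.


For a maximally entangled state in d x d:
S = log2(d) = log2(133)
= 7.0553

7.0553


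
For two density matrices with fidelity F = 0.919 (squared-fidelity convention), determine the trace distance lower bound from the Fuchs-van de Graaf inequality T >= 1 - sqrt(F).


Fuchs-van de Graaf (squared-fidelity convention): 1 - sqrt(F) <= T <= sqrt(1 - F).
Lower bound: T >= 1 - sqrt(F)
sqrt(F) = sqrt(0.919) = 0.9586
T >= 1 - 0.9586
T >= 0.0414

0.0414


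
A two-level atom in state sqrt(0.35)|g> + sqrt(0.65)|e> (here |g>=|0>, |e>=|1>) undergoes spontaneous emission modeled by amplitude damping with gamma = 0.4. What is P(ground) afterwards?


For amplitude damping with parameter gamma on state sqrt(a)|0> + sqrt(b)|1>:
alpha^2 = 0.35, beta^2 = 0.65
P(|0>) = alpha^2 + gamma * beta^2
= 0.35 + 0.4 * 0.65
= 0.35 + 0.2600
= 0.6100

0.6100


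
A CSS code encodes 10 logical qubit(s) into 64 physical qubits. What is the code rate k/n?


Code rate R = k/n
= 10/64
= 0.1562

0.1562


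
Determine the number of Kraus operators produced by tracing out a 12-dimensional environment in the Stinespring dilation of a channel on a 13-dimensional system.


Tracing out the environment in an orthonormal basis {|i>_E} gives Kraus operators K_i = <i|_E U |0>_E.
Number of Kraus operators = dim(H_env) = d_env
= 12

12


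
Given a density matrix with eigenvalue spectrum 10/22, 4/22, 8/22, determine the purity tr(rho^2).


tr(rho^2) = sum of eigenvalues squared
= (10/22)^2 + (4/22)^2 + (8/22)^2
= (100 + 16 + 64) / 484
= 180/484
= 0.3719

0.3719


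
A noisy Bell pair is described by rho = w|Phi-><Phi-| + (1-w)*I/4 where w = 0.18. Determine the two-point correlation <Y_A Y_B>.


|Phi-> = (|00> - |11>)/sqrt(2)
For the pure Bell state, <Y_A Y_B> = +1 (Bell-state Pauli correlator).
The maximally-mixed part I/4 has tr(I/4 * P tensor P) = 0 for any traceless Pauli P.
So <Y_A Y_B>_rho = w * (+1) + (1 - w) * 0
= 0.18 * (+1)
= 0.1800

0.1800


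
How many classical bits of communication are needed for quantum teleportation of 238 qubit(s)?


Quantum teleportation requires 2 classical bits per qubit teleported.
238 qubit(s) -> 2 * 238 = 476 classical bits

476


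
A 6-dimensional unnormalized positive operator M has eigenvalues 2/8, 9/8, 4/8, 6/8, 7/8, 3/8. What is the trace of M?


tr(M) = sum of eigenvalues
= 2/8 + 9/8 + 4/8 + 6/8 + 7/8 + 3/8
= 31/8
= 3.8750

3.8750


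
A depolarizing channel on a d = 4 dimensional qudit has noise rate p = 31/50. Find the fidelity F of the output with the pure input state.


F = (1-p) + p/d
= (1 - 0.6200) + 0.6200/4
= 0.3800 + 0.1550
= 0.5350

0.5350


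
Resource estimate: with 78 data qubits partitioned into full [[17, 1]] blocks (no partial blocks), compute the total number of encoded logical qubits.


Each code block uses 17 physical qubits for 1 logical qubit(s).
Number of complete blocks = floor(78 / 17) = 4
Logical qubits = 4 * 1
= 4

4


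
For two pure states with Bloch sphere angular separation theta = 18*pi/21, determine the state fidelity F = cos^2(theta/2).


For states separated by angle theta on Bloch sphere:
F = cos^2(theta/2)
theta = 18*pi/21 = 2.6928
theta/2 = 1.3464
cos(theta/2) = 0.2225
F = 0.0495

0.0495


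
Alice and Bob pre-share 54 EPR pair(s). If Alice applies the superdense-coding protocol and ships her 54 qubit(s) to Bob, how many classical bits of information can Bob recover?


Superdense coding allows 2 classical bits per shared entangled pair.
54 pair(s) -> 2 * 54 = 108 classical bits

108


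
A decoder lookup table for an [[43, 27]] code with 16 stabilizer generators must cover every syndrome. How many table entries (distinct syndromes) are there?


Each stabilizer generator gives a binary (+1 or -1) measurement outcome.
With 16 independent generators:
Total syndromes = 2^16
= 65536

65536


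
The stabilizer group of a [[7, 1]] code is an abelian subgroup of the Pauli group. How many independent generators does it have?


For an [[n,k]] stabilizer code:
Number of stabilizer generators = n - k
= 7 - 1
= 6

6


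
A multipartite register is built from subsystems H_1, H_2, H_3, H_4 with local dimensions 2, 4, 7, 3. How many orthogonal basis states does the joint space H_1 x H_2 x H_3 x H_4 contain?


dim(H_1 x H_2 x H_3 x H_4) = 2 * 4 * 7 * 3
= 8 * 7 * 3
= 56 * 3
= 168

168


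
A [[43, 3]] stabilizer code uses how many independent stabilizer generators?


For an [[n,k]] stabilizer code:
Number of stabilizer generators = n - k
= 43 - 3
= 40

40


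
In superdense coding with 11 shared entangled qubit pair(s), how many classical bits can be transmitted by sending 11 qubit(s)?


Superdense coding allows 2 classical bits per shared entangled pair.
11 pair(s) -> 2 * 11 = 22 classical bits

22


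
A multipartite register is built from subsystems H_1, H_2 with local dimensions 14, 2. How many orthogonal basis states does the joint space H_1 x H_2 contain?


dim(H_1 x H_2) = 14 * 2
= 28

28


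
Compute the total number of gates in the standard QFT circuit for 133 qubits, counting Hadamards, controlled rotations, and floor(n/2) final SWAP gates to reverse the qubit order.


Hadamard gates: 133
Controlled rotations: n*(n-1)/2 = 133*132/2 = 8778
SWAP gates: floor(n/2) = floor(133/2) = 66
Total = 133 + 8778 + 66
= 8977

8977


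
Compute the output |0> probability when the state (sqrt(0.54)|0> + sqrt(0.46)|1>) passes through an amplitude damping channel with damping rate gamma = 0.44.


For amplitude damping with parameter gamma on state sqrt(a)|0> + sqrt(b)|1>:
alpha^2 = 0.54, beta^2 = 0.46
P(|0>) = alpha^2 + gamma * beta^2
= 0.54 + 0.44 * 0.46
= 0.54 + 0.2024
= 0.7424

0.7424


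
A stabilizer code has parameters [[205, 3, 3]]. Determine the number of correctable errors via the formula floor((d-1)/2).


Code parameters: [[205, 3, 3]], distance d = 3.
Number of correctable errors = floor((d-1)/2)
= floor((3 - 1)/2)
= floor(2/2)
= 1

1


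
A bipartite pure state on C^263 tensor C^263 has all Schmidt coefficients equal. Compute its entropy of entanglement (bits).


For a maximally entangled state in d x d:
S = log2(d) = log2(263)
= 8.0389

8.0389


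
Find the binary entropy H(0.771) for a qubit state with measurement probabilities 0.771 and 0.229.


S = -p*log2(p) - (1-p)*log2(1-p)
p = 0.7710, 1-p = 0.2290
= -0.7710 * log2(0.7710) - 0.2290 * log2(0.2290)
= -(-0.2893) - (-0.4870)
= 0.7763

0.7763


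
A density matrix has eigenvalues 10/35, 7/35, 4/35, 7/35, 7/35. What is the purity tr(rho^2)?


tr(rho^2) = sum of eigenvalues squared
= (10/35)^2 + (7/35)^2 + (4/35)^2 + (7/35)^2 + (7/35)^2
= (100 + 49 + 16 + 49 + 49) / 1225
= 263/1225
= 0.2147

0.2147


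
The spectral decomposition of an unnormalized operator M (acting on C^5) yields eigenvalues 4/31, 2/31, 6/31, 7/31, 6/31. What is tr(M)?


tr(M) = sum of eigenvalues
= 4/31 + 2/31 + 6/31 + 7/31 + 6/31
= 25/31
= 0.8065

0.8065


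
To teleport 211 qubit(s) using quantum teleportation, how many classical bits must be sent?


Quantum teleportation requires 2 classical bits per qubit teleported.
211 qubit(s) -> 2 * 211 = 422 classical bits

422


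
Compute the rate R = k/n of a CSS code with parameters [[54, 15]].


Code rate R = k/n
= 15/54
= 0.2778

0.2778


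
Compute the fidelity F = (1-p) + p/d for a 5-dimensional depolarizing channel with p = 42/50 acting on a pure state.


F = (1-p) + p/d
= (1 - 0.8400) + 0.8400/5
= 0.1600 + 0.1680
= 0.3280

0.3280


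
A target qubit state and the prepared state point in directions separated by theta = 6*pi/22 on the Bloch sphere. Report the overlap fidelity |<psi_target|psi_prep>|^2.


For states separated by angle theta on Bloch sphere:
F = cos^2(theta/2)
theta = 6*pi/22 = 0.8568
theta/2 = 0.4284
cos(theta/2) = 0.9096
F = 0.8274

0.8274


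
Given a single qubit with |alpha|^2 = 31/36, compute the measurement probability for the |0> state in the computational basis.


|alpha|^2 = 31/36 = 0.8611
|beta|^2 = 1 - 31/36 = 5/36 = 0.1389
P(|0>) = |alpha|^2 = 0.8611

0.8611


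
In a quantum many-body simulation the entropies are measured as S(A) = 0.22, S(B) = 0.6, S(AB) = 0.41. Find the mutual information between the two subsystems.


I(A:B) = S(A) + S(B) - S(AB)
= 0.22 + 0.6 - 0.41
= 0.4100

0.4100


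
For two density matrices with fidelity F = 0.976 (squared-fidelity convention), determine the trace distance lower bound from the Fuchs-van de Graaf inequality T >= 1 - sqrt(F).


Fuchs-van de Graaf (squared-fidelity convention): 1 - sqrt(F) <= T <= sqrt(1 - F).
Lower bound: T >= 1 - sqrt(F)
sqrt(F) = sqrt(0.976) = 0.9879
T >= 1 - 0.9879
T >= 0.0121

0.0121


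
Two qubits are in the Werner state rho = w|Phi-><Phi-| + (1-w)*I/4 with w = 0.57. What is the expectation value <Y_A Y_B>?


|Phi-> = (|00> - |11>)/sqrt(2)
For the pure Bell state, <Y_A Y_B> = +1 (Bell-state Pauli correlator).
The maximally-mixed part I/4 has tr(I/4 * P tensor P) = 0 for any traceless Pauli P.
So <Y_A Y_B>_rho = w * (+1) + (1 - w) * 0
= 0.57 * (+1)
= 0.5700

0.5700


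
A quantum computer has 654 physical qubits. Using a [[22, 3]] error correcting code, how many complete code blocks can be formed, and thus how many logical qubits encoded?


Each code block uses 22 physical qubits for 3 logical qubit(s).
Number of complete blocks = floor(654 / 22) = 29
Logical qubits = 29 * 3
= 87

87


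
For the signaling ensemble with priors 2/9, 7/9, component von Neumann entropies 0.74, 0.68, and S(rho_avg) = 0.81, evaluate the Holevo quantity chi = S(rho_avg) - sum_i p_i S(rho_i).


chi = S(rho) - sum_i p_i * S(rho_i)
Weighted entropy = 2/9 * 0.74 + 7/9 * 0.68
= 0.6933
chi = 0.81 - 0.6933
= 0.1167

0.1167


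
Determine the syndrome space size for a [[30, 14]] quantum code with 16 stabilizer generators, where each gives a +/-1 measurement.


Each stabilizer generator gives a binary (+1 or -1) measurement outcome.
With 16 independent generators:
Total syndromes = 2^16
= 65536

65536


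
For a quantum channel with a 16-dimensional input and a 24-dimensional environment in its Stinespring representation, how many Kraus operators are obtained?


Tracing out the environment in an orthonormal basis {|i>_E} gives Kraus operators K_i = <i|_E U |0>_E.
Number of Kraus operators = dim(H_env) = d_env
= 24

24


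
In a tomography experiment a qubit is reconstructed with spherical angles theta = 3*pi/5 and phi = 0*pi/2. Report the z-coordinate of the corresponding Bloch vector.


theta = 1.8850, phi = 0.0000
r_z = cos(theta) = -0.3090

-0.3090


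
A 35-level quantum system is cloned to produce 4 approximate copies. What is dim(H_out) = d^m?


Output space = H^(tensor 4) where dim(H) = 35
dim = 35^4
= 1225 (after 2 factors)
= 42875 (after 3 factors)
= 1500625 (after 4 factors)
= 1500625

1500625


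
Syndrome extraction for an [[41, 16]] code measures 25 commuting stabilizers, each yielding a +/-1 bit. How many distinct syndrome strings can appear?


Each stabilizer generator gives a binary (+1 or -1) measurement outcome.
With 25 independent generators:
Total syndromes = 2^25
= 33554432

33554432


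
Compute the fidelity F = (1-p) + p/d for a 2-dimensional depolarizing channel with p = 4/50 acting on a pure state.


F = (1-p) + p/d
= (1 - 0.0800) + 0.0800/2
= 0.9200 + 0.0400
= 0.9600

0.9600


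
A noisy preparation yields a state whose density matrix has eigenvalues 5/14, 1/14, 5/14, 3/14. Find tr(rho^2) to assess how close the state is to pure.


tr(rho^2) = sum of eigenvalues squared
= (5/14)^2 + (1/14)^2 + (5/14)^2 + (3/14)^2
= (25 + 1 + 25 + 9) / 196
= 60/196
= 0.3061

0.3061


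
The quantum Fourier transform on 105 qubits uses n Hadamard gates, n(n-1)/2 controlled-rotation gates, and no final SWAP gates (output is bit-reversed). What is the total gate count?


Hadamard gates: 105
Controlled rotations: n*(n-1)/2 = 105*104/2 = 5460
SWAP gates: 0 (omitted)
Total = 105 + 5460
= 5565

5565


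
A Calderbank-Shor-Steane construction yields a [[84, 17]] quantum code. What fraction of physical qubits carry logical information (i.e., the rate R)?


Code rate R = k/n
= 17/84
= 0.2024

0.2024


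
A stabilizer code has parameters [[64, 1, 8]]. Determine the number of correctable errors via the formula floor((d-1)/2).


Code parameters: [[64, 1, 8]], distance d = 8.
Number of correctable errors = floor((d-1)/2)
= floor((8 - 1)/2)
= floor(7/2)
= 3

3


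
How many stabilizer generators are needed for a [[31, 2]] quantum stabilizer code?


For an [[n,k]] stabilizer code:
Number of stabilizer generators = n - k
= 31 - 2
= 29

29


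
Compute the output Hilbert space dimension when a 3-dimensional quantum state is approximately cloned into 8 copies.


Output space = H^(tensor 8) where dim(H) = 3
dim = 3^8
= 9 (after 2 factors)
= 27 (after 3 factors)
= 81 (after 4 factors)
= 243 (after 5 factors)
= 729 (after 6 factors)
= 2187 (after 7 factors)
= 6561 (after 8 factors)
= 6561

6561


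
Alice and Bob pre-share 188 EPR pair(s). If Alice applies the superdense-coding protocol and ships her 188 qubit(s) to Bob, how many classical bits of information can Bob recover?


Superdense coding allows 2 classical bits per shared entangled pair.
188 pair(s) -> 2 * 188 = 376 classical bits

376


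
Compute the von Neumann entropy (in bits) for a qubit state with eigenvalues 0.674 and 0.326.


S = -p*log2(p) - (1-p)*log2(1-p)
p = 0.6740, 1-p = 0.3260
= -0.6740 * log2(0.6740) - 0.3260 * log2(0.3260)
= -(-0.3836) - (-0.5272)
= 0.9108

0.9108


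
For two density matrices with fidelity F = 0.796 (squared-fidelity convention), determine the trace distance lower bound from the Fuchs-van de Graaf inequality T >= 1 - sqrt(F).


Fuchs-van de Graaf (squared-fidelity convention): 1 - sqrt(F) <= T <= sqrt(1 - F).
Lower bound: T >= 1 - sqrt(F)
sqrt(F) = sqrt(0.796) = 0.8922
T >= 1 - 0.8922
T >= 0.1078

0.1078


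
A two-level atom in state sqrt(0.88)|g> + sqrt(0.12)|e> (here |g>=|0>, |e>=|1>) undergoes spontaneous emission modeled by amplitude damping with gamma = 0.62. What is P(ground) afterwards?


For amplitude damping with parameter gamma on state sqrt(a)|0> + sqrt(b)|1>:
alpha^2 = 0.88, beta^2 = 0.12
P(|0>) = alpha^2 + gamma * beta^2
= 0.88 + 0.62 * 0.12
= 0.88 + 0.0744
= 0.9544

0.9544


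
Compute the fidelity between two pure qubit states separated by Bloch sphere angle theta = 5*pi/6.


For states separated by angle theta on Bloch sphere:
F = cos^2(theta/2)
theta = 5*pi/6 = 2.6180
theta/2 = 1.3090
cos(theta/2) = 0.2588
F = 0.0670

0.0670


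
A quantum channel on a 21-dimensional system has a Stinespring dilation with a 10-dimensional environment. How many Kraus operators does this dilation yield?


Tracing out the environment in an orthonormal basis {|i>_E} gives Kraus operators K_i = <i|_E U |0>_E.
Number of Kraus operators = dim(H_env) = d_env
= 10

10


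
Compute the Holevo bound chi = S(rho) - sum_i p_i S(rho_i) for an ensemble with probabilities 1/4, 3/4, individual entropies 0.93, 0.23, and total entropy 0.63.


chi = S(rho) - sum_i p_i * S(rho_i)
Weighted entropy = 1/4 * 0.93 + 3/4 * 0.23
= 0.4050
chi = 0.63 - 0.4050
= 0.2250

0.2250


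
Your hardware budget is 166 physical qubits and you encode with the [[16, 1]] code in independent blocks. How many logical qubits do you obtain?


Each code block uses 16 physical qubits for 1 logical qubit(s).
Number of complete blocks = floor(166 / 16) = 10
Logical qubits = 10 * 1
= 10

10


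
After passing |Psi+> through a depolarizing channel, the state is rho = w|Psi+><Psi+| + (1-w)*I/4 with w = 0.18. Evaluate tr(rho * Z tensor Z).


|Psi+> = (|01> + |10>)/sqrt(2)
For the pure Bell state, <Z_A Z_B> = -1 (Bell-state Pauli correlator).
The maximally-mixed part I/4 has tr(I/4 * P tensor P) = 0 for any traceless Pauli P.
So <Z_A Z_B>_rho = w * (-1) + (1 - w) * 0
= 0.18 * (-1)
= -0.1800

-0.1800


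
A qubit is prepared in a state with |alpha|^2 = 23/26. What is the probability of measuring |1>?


|alpha|^2 = 23/26 = 0.8846
|beta|^2 = 1 - 23/26 = 3/26 = 0.1154
P(|1>) = |beta|^2 = 0.1154

0.1154


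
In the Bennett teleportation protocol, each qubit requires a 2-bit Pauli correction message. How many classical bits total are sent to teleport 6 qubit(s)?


Quantum teleportation requires 2 classical bits per qubit teleported.
6 qubit(s) -> 2 * 6 = 12 classical bits

12


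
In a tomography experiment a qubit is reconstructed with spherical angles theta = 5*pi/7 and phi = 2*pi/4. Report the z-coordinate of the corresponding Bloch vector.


theta = 2.2440, phi = 1.5708
r_z = cos(theta) = -0.6235

-0.6235


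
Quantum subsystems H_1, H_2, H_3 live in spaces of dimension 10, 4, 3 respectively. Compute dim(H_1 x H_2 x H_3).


dim(H_1 x H_2 x H_3) = 10 * 4 * 3
= 40 * 3
= 120

120


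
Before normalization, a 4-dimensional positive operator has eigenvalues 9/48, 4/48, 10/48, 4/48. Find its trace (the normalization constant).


tr(M) = sum of eigenvalues
= 9/48 + 4/48 + 10/48 + 4/48
= 27/48
= 0.5625

0.5625


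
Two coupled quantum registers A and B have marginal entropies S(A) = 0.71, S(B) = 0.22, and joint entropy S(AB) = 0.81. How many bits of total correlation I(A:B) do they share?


I(A:B) = S(A) + S(B) - S(AB)
= 0.71 + 0.22 - 0.81
= 0.1200

0.1200


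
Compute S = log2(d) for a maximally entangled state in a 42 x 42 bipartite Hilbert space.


For a maximally entangled state in d x d:
S = log2(d) = log2(42)
= 5.3923

5.3923


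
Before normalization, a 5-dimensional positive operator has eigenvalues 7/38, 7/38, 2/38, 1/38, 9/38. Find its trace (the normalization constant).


tr(M) = sum of eigenvalues
= 7/38 + 7/38 + 2/38 + 1/38 + 9/38
= 26/38
= 0.6842

0.6842


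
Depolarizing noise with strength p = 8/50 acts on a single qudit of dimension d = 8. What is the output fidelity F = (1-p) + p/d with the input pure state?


F = (1-p) + p/d
= (1 - 0.1600) + 0.1600/8
= 0.8400 + 0.0200
= 0.8600

0.8600


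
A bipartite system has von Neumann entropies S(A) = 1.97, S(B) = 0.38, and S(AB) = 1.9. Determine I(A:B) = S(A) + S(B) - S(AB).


I(A:B) = S(A) + S(B) - S(AB)
= 1.97 + 0.38 - 1.9
= 0.4500

0.4500


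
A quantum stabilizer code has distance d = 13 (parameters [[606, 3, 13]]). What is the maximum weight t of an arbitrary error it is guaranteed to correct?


Code parameters: [[606, 3, 13]], distance d = 13.
Number of correctable errors = floor((d-1)/2)
= floor((13 - 1)/2)
= floor(12/2)
= 6

6


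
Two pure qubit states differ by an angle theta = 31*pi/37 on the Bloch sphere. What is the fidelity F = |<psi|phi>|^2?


For states separated by angle theta on Bloch sphere:
F = cos^2(theta/2)
theta = 31*pi/37 = 2.6321
theta/2 = 1.3161
cos(theta/2) = 0.2520
F = 0.0635

0.0635


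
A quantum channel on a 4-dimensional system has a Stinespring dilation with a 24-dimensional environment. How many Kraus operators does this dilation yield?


Tracing out the environment in an orthonormal basis {|i>_E} gives Kraus operators K_i = <i|_E U |0>_E.
Number of Kraus operators = dim(H_env) = d_env
= 24

24


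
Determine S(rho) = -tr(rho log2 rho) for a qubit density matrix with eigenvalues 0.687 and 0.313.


S = -p*log2(p) - (1-p)*log2(1-p)
p = 0.6870, 1-p = 0.3130
= -0.6870 * log2(0.6870) - 0.3130 * log2(0.3130)
= -(-0.3721) - (-0.5245)
= 0.8966

0.8966


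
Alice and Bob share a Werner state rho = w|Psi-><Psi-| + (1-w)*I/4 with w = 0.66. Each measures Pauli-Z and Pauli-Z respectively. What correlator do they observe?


|Psi-> = (|01> - |10>)/sqrt(2)
For the pure Bell state, <Z_A Z_B> = -1 (Bell-state Pauli correlator).
The maximally-mixed part I/4 has tr(I/4 * P tensor P) = 0 for any traceless Pauli P.
So <Z_A Z_B>_rho = w * (-1) + (1 - w) * 0
= 0.66 * (-1)
= -0.6600

-0.6600


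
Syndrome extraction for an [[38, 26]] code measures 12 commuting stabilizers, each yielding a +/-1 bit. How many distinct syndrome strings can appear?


Each stabilizer generator gives a binary (+1 or -1) measurement outcome.
With 12 independent generators:
Total syndromes = 2^12
= 4096

4096


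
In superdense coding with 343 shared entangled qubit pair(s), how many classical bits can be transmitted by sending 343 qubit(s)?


Superdense coding allows 2 classical bits per shared entangled pair.
343 pair(s) -> 2 * 343 = 686 classical bits

686


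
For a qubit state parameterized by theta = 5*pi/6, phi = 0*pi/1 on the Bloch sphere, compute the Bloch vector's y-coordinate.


theta = 2.6180, phi = 0.0000
r_y = sin(theta)*sin(phi) = 0.5000 * 0.0000
r_y = 0.0000

0.0000


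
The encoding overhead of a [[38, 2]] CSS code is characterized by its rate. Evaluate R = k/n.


Code rate R = k/n
= 2/38
= 0.0526

0.0526


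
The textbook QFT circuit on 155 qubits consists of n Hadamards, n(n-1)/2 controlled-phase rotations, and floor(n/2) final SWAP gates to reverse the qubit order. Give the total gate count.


Hadamard gates: 155
Controlled rotations: n*(n-1)/2 = 155*154/2 = 11935
SWAP gates: floor(n/2) = floor(155/2) = 77
Total = 155 + 11935 + 77
= 12167

12167


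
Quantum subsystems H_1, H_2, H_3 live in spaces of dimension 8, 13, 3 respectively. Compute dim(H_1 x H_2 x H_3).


dim(H_1 x H_2 x H_3) = 8 * 13 * 3
= 104 * 3
= 312

312


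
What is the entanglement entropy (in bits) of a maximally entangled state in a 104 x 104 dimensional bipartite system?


For a maximally entangled state in d x d:
S = log2(d) = log2(104)
= 6.7004

6.7004


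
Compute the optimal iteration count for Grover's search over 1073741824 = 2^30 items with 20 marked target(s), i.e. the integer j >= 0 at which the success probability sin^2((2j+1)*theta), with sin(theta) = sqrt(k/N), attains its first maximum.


After j Grover iterations the success probability is P(j) = sin^2((2j+1)*theta), where sin(theta) = sqrt(k/N).
N = 2^30 = 1073741824, k = 20
sin(theta) = sqrt(k/N) = 0.0001364787584
theta = arcsin(sqrt(k/N)) = 0.0001364787588 rad
P(j) reaches its first maximum when (2j+1)*theta is as close as possible to pi/2, i.e. j = round(pi/(4*theta) - 1/2).
pi/(4*theta) - 1/2 = 5754.2282
(For comparison, the common estimate pi/4 * sqrt(N/k) = 5754.7282; the exact maximiser is used here.)
Optimal iterations = 5754

5754


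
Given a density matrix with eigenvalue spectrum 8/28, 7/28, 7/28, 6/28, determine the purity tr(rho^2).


tr(rho^2) = sum of eigenvalues squared
= (8/28)^2 + (7/28)^2 + (7/28)^2 + (6/28)^2
= (64 + 49 + 49 + 36) / 784
= 198/784
= 0.2526

0.2526


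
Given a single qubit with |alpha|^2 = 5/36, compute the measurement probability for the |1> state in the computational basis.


|alpha|^2 = 5/36 = 0.1389
|beta|^2 = 1 - 5/36 = 31/36 = 0.8611
P(|1>) = |beta|^2 = 0.8611

0.8611


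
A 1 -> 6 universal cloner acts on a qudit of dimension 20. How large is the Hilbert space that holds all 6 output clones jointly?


Output space = H^(tensor 6) where dim(H) = 20
dim = 20^6
= 400 (after 2 factors)
= 8000 (after 3 factors)
= 160000 (after 4 factors)
= 3200000 (after 5 factors)
= 64000000 (after 6 factors)
= 64000000

64000000


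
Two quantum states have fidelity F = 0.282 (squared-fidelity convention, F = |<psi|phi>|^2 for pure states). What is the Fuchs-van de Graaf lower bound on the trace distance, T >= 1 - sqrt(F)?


Fuchs-van de Graaf (squared-fidelity convention): 1 - sqrt(F) <= T <= sqrt(1 - F).
Lower bound: T >= 1 - sqrt(F)
sqrt(F) = sqrt(0.282) = 0.5310
T >= 1 - 0.5310
T >= 0.4690

0.4690


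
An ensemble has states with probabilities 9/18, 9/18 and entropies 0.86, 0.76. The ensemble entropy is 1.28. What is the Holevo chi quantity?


chi = S(rho) - sum_i p_i * S(rho_i)
Weighted entropy = 9/18 * 0.86 + 9/18 * 0.76
= 0.8100
chi = 1.28 - 0.8100
= 0.4700

0.4700


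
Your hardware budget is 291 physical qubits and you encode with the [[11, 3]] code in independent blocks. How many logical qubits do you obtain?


Each code block uses 11 physical qubits for 3 logical qubit(s).
Number of complete blocks = floor(291 / 11) = 26
Logical qubits = 26 * 3
= 78

78


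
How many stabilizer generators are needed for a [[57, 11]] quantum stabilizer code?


For an [[n,k]] stabilizer code:
Number of stabilizer generators = n - k
= 57 - 11
= 46

46


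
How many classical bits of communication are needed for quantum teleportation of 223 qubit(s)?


Quantum teleportation requires 2 classical bits per qubit teleported.
223 qubit(s) -> 2 * 223 = 446 classical bits

446


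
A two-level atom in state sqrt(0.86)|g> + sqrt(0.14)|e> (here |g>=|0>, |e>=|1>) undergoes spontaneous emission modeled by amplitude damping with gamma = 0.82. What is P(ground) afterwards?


For amplitude damping with parameter gamma on state sqrt(a)|0> + sqrt(b)|1>:
alpha^2 = 0.86, beta^2 = 0.14
P(|0>) = alpha^2 + gamma * beta^2
= 0.86 + 0.82 * 0.14
= 0.86 + 0.1148
= 0.9748

0.9748


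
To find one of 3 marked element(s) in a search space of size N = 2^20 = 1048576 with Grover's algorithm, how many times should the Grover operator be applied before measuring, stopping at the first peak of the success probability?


After j Grover iterations the success probability is P(j) = sin^2((2j+1)*theta), where sin(theta) = sqrt(k/N).
N = 2^20 = 1048576, k = 3
sin(theta) = sqrt(k/N) = 0.001691455867
theta = arcsin(sqrt(k/N)) = 0.001691456673 rad
P(j) reaches its first maximum when (2j+1)*theta is as close as possible to pi/2, i.e. j = round(pi/(4*theta) - 1/2).
pi/(4*theta) - 1/2 = 463.8324
(For comparison, the common estimate pi/4 * sqrt(N/k) = 464.3326; the exact maximiser is used here.)
Optimal iterations = 464

464


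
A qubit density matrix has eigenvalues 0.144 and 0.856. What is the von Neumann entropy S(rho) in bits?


S = -p*log2(p) - (1-p)*log2(1-p)
p = 0.1440, 1-p = 0.8560
= -0.1440 * log2(0.1440) - 0.8560 * log2(0.8560)
= -(-0.4026) - (-0.1920)
= 0.5946

0.5946


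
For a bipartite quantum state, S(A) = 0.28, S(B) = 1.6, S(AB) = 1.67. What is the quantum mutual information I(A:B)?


I(A:B) = S(A) + S(B) - S(AB)
= 0.28 + 1.6 - 1.67
= 0.2100

0.2100


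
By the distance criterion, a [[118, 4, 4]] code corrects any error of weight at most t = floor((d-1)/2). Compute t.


Code parameters: [[118, 4, 4]], distance d = 4.
Number of correctable errors = floor((d-1)/2)
= floor((4 - 1)/2)
= floor(3/2)
= 1

1


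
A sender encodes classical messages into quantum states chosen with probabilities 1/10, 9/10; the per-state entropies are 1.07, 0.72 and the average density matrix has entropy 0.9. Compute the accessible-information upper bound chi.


chi = S(rho) - sum_i p_i * S(rho_i)
Weighted entropy = 1/10 * 1.07 + 9/10 * 0.72
= 0.7550
chi = 0.9 - 0.7550
= 0.1450

0.1450


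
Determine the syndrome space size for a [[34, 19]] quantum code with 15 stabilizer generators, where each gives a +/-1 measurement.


Each stabilizer generator gives a binary (+1 or -1) measurement outcome.
With 15 independent generators:
Total syndromes = 2^15
= 32768

32768


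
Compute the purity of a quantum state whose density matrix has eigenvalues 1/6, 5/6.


tr(rho^2) = sum of eigenvalues squared
= (1/6)^2 + (5/6)^2
= (1 + 25) / 36
= 26/36
= 0.7222

0.7222


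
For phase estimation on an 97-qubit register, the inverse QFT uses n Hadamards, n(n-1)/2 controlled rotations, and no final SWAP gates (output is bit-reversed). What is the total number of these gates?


Hadamard gates: 97
Controlled rotations: n*(n-1)/2 = 97*96/2 = 4656
SWAP gates: 0 (omitted)
Total = 97 + 4656
= 4753

4753


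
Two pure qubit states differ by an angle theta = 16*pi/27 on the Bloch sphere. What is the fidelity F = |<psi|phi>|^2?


For states separated by angle theta on Bloch sphere:
F = cos^2(theta/2)
theta = 16*pi/27 = 1.8617
theta/2 = 0.9308
cos(theta/2) = 0.5972
F = 0.3566

0.3566


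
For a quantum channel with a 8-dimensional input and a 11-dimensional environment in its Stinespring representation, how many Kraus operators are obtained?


Tracing out the environment in an orthonormal basis {|i>_E} gives Kraus operators K_i = <i|_E U |0>_E.
Number of Kraus operators = dim(H_env) = d_env
= 11

11


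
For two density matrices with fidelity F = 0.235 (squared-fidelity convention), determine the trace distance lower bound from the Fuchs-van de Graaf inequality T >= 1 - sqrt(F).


Fuchs-van de Graaf (squared-fidelity convention): 1 - sqrt(F) <= T <= sqrt(1 - F).
Lower bound: T >= 1 - sqrt(F)
sqrt(F) = sqrt(0.235) = 0.4848
T >= 1 - 0.4848
T >= 0.5152

0.5152


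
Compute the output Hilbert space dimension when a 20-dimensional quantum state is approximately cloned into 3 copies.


Output space = H^(tensor 3) where dim(H) = 20
dim = 20^3
= 400 (after 2 factors)
= 8000 (after 3 factors)
= 8000

8000


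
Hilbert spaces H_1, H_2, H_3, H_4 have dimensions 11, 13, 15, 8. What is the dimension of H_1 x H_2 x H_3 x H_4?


dim(H_1 x H_2 x H_3 x H_4) = 11 * 13 * 15 * 8
= 143 * 15 * 8
= 2145 * 8
= 17160

17160


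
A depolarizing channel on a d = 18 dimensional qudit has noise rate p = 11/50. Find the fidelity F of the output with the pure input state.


F = (1-p) + p/d
= (1 - 0.2200) + 0.2200/18
= 0.7800 + 0.0122
= 0.7922

0.7922


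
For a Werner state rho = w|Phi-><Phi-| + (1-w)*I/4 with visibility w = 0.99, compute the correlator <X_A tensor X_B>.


|Phi-> = (|00> - |11>)/sqrt(2)
For the pure Bell state, <X_A X_B> = -1 (Bell-state Pauli correlator).
The maximally-mixed part I/4 has tr(I/4 * P tensor P) = 0 for any traceless Pauli P.
So <X_A X_B>_rho = w * (-1) + (1 - w) * 0
= 0.99 * (-1)
= -0.9900

-0.9900


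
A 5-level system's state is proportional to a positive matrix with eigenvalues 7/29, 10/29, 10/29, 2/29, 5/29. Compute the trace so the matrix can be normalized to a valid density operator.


tr(M) = sum of eigenvalues
= 7/29 + 10/29 + 10/29 + 2/29 + 5/29
= 34/29
= 1.1724

1.1724


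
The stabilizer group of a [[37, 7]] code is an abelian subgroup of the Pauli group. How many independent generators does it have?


For an [[n,k]] stabilizer code:
Number of stabilizer generators = n - k
= 37 - 7
= 30

30


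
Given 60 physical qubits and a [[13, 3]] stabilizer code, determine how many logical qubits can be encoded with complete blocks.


Each code block uses 13 physical qubits for 3 logical qubit(s).
Number of complete blocks = floor(60 / 13) = 4
Logical qubits = 4 * 3
= 12

12


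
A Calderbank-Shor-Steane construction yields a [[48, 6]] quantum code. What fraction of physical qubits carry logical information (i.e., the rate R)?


Code rate R = k/n
= 6/48
= 0.1250

0.1250


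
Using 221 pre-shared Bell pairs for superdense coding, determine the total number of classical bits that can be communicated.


Superdense coding allows 2 classical bits per shared entangled pair.
221 pair(s) -> 2 * 221 = 442 classical bits

442


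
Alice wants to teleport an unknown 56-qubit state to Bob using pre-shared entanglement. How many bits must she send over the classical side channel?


Quantum teleportation requires 2 classical bits per qubit teleported.
56 qubit(s) -> 2 * 56 = 112 classical bits

112


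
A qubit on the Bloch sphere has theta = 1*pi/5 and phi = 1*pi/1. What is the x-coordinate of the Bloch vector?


theta = 0.6283, phi = 3.1416
r_x = sin(theta)*cos(phi) = 0.5878 * -1.0000
r_x = -0.5878

-0.5878


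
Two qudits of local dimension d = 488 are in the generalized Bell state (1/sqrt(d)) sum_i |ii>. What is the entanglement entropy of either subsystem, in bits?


For a maximally entangled state in d x d:
S = log2(d) = log2(488)
= 8.9307

8.9307


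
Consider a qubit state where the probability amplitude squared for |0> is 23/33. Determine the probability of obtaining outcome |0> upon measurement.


|alpha|^2 = 23/33 = 0.6970
|beta|^2 = 1 - 23/33 = 10/33 = 0.3030
P(|0>) = |alpha|^2 = 0.6970

0.6970


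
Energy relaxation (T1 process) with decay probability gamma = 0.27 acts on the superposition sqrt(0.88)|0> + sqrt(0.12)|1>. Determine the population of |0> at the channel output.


For amplitude damping with parameter gamma on state sqrt(a)|0> + sqrt(b)|1>:
alpha^2 = 0.88, beta^2 = 0.12
P(|0>) = alpha^2 + gamma * beta^2
= 0.88 + 0.27 * 0.12
= 0.88 + 0.0324
= 0.9124

0.9124
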